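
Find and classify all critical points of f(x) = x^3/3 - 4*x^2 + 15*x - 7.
f'(x) = x^2 - 8*x + 15

Solve f'(x) = 0:
  Factor: x^2 - 8*x + 15 = (x - 5)*(x - 3) = 0.
  ⇒ x = 3, 5

f''(x) = 2*x - 8
Second-derivative test at each critical point:
  f''(3) = -2 < 0 → local maximum
  f''(5) = 2 > 0 → local minimum

Critical points: x = 3 (local maximum); x = 5 (local minimum)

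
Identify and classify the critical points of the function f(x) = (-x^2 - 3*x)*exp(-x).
f'(x) = (x^2 + x - 3)*exp(-x)

Solve f'(x) = 0:
  f'(x) = (x^2 + x - 3)·exp(-x) and exp(-x) > 0 for every x, so f'(x) = 0 ⇔ x^2 + x - 3 = 0.
  x^2 + x - 3 = 0 has no rational roots; quadratic formula: x = (-1 ± √13)/2.
  ⇒ x = -sqrt(13)/2 - 1/2 ≈ -2.3028, -1/2 + sqrt(13)/2 ≈ 1.3028

f''(x) = (-x^2 + x + 4)*exp(-x)
Second-derivative test at each critical point:
  f''(-2.3028) = -36.0624 < 0 → local maximum
  f''(1.3028) = 0.9799 > 0 → local minimum

Critical points: x = -sqrt(13)/2 - 1/2 ≈ -2.3028 (local maximum); x = -1/2 + sqrt(13)/2 ≈ 1.3028 (local minimum)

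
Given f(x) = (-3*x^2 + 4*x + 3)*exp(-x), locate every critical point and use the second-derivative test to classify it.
f'(x) = (3*x^2 - 10*x + 1)*exp(-x)

Solve f'(x) = 0:
  f'(x) = (3*x^2 - 10*x + 1)·exp(-x) and exp(-x) > 0 for every x, so f'(x) = 0 ⇔ 3*x^2 - 10*x + 1 = 0.
  3*x^2 - 10*x + 1 = 0 has no rational roots; quadratic formula: x = (10 ± √88)/6.
  ⇒ x = 5/3 - sqrt(22)/3 ≈ 0.1032, sqrt(22)/3 + 5/3 ≈ 3.2301

f''(x) = (-3*x^2 + 16*x - 11)*exp(-x)
Second-derivative test at each critical point:
  f''(0.1032) = -8.4611 < 0 → local maximum
  f''(3.2301) = 0.3710 > 0 → local minimum

Critical points: x = 5/3 - sqrt(22)/3 ≈ 0.1032 (local maximum); x = sqrt(22)/3 + 5/3 ≈ 3.2301 (local minimum)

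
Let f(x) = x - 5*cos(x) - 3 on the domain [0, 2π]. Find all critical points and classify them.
f'(x) = 5*sin(x) + 1

Solve f'(x) = 0 on [0, 2π]:
  f'(x) = 0 ⇔ sin(x) = -1/5, i.e. x = arcsin(-1/5) + 2nπ or x = π − arcsin(-1/5) + 2nπ; keep the solutions lying in [0, 2π].
  ⇒ x = asin(1/5) + pi ≈ 3.3430, -asin(1/5) + 2*pi ≈ 6.0818

f''(x) = 5*cos(x)
Second-derivative test at each critical point:
  f''(3.3430) = -4.8990 < 0 → local maximum
  f''(6.0818) = 4.8990 > 0 → local minimum

Critical points: x = asin(1/5) + pi ≈ 3.3430 (local maximum); x = -asin(1/5) + 2*pi ≈ 6.0818 (local minimum)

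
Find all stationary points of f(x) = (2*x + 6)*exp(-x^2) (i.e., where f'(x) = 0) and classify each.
f'(x) = 2*(-2*x*(x + 3) + 1)*exp(-x^2)

Solve f'(x) = 0:
  f'(x) = (-4*x^2 - 12*x + 2)·exp(-x^2) and exp(-x^2) > 0 for every x, so f'(x) = 0 ⇔ -4*x^2 - 12*x + 2 = 0.
  Factor: -4*x^2 - 12*x + 2 = -2*(2*x^2 + 6*x - 1); 2*x^2 + 6*x - 1 = 0 has no rational roots; quadratic formula: x = (-6 ± √44)/4.
  ⇒ x = -sqrt(11)/2 - 3/2 ≈ -3.1583, -3/2 + sqrt(11)/2 ≈ 0.1583

f''(x) = 4*(2*x^2*(x + 3) - 3*x - 3)*exp(-x^2)
Second-derivative test at each critical point:
  f''(-3.1583) = 0.0006 > 0 → local minimum
  f''(0.1583) = -12.9381 < 0 → local maximum

Critical points: x = -sqrt(11)/2 - 3/2 ≈ -3.1583 (local minimum); x = -3/2 + sqrt(11)/2 ≈ 0.1583 (local maximum)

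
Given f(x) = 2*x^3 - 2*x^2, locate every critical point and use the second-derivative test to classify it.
f'(x) = 2*x*(3*x - 2)

Solve f'(x) = 0:
  Factor: 6*x^2 - 4*x = 2*x*(3*x - 2) = 0.
  ⇒ x = 0, 2/3

f''(x) = 12*x - 4
Second-derivative test at each critical point:
  f''(0) = -4 < 0 → local maximum
  f''(2/3) = 4 > 0 → local minimum

Critical points: x = 0 (local maximum); x = 2/3 (local minimum)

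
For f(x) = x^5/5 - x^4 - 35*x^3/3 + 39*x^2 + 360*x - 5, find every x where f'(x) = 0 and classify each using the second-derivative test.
f'(x) = x^4 - 4*x^3 - 35*x^2 + 78*x + 360

Solve f'(x) = 0:
  Factor: x^4 - 4*x^3 - 35*x^2 + 78*x + 360 = (x - 6)*(x - 5)*(x + 3)*(x + 4) = 0.
  ⇒ x = -4, -3, 5, 6

f''(x) = 4*x^3 - 12*x^2 - 70*x + 78
Second-derivative test at each critical point:
  f''(-4) = -90 < 0 → local maximum
  f''(-3) = 72 > 0 → local minimum
  f''(5) = -72 < 0 → local maximum
  f''(6) = 90 > 0 → local minimum

Critical points: x = -4 (local maximum); x = -3 (local minimum); x = 5 (local maximum); x = 6 (local minimum)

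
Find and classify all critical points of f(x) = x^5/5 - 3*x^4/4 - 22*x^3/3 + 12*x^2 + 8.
f'(x) = x*(x^3 - 3*x^2 - 22*x + 24)

Solve f'(x) = 0:
  Factor: x^4 - 3*x^3 - 22*x^2 + 24*x = x*(x - 6)*(x - 1)*(x + 4) = 0.
  ⇒ x = -4, 0, 1, 6

f''(x) = 4*x^3 - 9*x^2 - 44*x + 24
Second-derivative test at each critical point:
  f''(-4) = -200 < 0 → local maximum
  f''(0) = 24 > 0 → local minimum
  f''(1) = -25 < 0 → local maximum
  f''(6) = 300 > 0 → local minimum

Critical points: x = -4 (local maximum); x = 0 (local minimum); x = 1 (local maximum); x = 6 (local minimum)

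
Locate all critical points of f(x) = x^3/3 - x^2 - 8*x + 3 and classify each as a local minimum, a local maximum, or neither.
f'(x) = x^2 - 2*x - 8

Solve f'(x) = 0:
  Factor: x^2 - 2*x - 8 = (x - 4)*(x + 2) = 0.
  ⇒ x = -2, 4

f''(x) = 2*x - 2
Second-derivative test at each critical point:
  f''(-2) = -6 < 0 → local maximum
  f''(4) = 6 > 0 → local minimum

Critical points: x = -2 (local maximum); x = 4 (local minimum)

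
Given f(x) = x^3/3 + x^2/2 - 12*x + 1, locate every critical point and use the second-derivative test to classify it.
f'(x) = x^2 + x - 12

Solve f'(x) = 0:
  Factor: x^2 + x - 12 = (x - 3)*(x + 4) = 0.
  ⇒ x = -4, 3

f''(x) = 2*x + 1
Second-derivative test at each critical point:
  f''(-4) = -7 < 0 → local maximum
  f''(3) = 7 > 0 → local minimum

Critical points: x = -4 (local maximum); x = 3 (local minimum)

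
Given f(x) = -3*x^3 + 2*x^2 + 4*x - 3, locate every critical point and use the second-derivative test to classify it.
f'(x) = -9*x^2 + 4*x + 4

Solve f'(x) = 0:
  9*x^2 - 4*x - 4 = 0 has no rational roots; quadratic formula: x = (4 ± √160)/18.
  ⇒ x = 2/9 - 2*sqrt(10)/9 ≈ -0.4805, 2/9 + 2*sqrt(10)/9 ≈ 0.9250

f''(x) = 4 - 18*x
Second-derivative test at each critical point:
  f''(-0.4805) = 12.6491 > 0 → local minimum
  f''(0.9250) = -12.6491 < 0 → local maximum

Critical points: x = 2/9 - 2*sqrt(10)/9 ≈ -0.4805 (local minimum); x = 2/9 + 2*sqrt(10)/9 ≈ 0.9250 (local maximum)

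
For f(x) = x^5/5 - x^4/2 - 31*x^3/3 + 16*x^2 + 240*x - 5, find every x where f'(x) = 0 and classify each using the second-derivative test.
f'(x) = x^4 - 2*x^3 - 31*x^2 + 32*x + 240

Solve f'(x) = 0:
  Factor: x^4 - 2*x^3 - 31*x^2 + 32*x + 240 = (x - 5)*(x - 4)*(x + 3)*(x + 4) = 0.
  ⇒ x = -4, -3, 4, 5

f''(x) = 4*x^3 - 6*x^2 - 62*x + 32
Second-derivative test at each critical point:
  f''(-4) = -72 < 0 → local maximum
  f''(-3) = 56 > 0 → local minimum
  f''(4) = -56 < 0 → local maximum
  f''(5) = 72 > 0 → local minimum

Critical points: x = -4 (local maximum); x = -3 (local minimum); x = 4 (local maximum); x = 5 (local minimum)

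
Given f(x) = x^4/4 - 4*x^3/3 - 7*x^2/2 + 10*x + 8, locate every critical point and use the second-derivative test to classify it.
f'(x) = x^3 - 4*x^2 - 7*x + 10

Solve f'(x) = 0:
  Factor: x^3 - 4*x^2 - 7*x + 10 = (x - 5)*(x - 1)*(x + 2) = 0.
  ⇒ x = -2, 1, 5

f''(x) = 3*x^2 - 8*x - 7
Second-derivative test at each critical point:
  f''(-2) = 21 > 0 → local minimum
  f''(1) = -12 < 0 → local maximum
  f''(5) = 28 > 0 → local minimum

Critical points: x = -2 (local minimum); x = 1 (local maximum); x = 5 (local minimum)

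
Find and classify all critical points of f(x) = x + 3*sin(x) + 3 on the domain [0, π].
f'(x) = 3*cos(x) + 1

Solve f'(x) = 0 on [0, π]:
  f'(x) = 0 ⇔ cos(x) = -1/3, i.e. x = ±arccos(-1/3) + 2nπ; keep the solutions lying in [0, π].
  ⇒ x = acos(-1/3) ≈ 1.9106

f''(x) = -3*sin(x)
Second-derivative test at each critical point:
  f''(1.9106) = -2.8284 < 0 → local maximum

Critical points: x = acos(-1/3) ≈ 1.9106 (local maximum)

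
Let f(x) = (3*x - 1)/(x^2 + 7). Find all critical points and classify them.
f'(x) = (-3*x^2 + 2*x + 21)/(x^4 + 14*x^2 + 49)

Solve f'(x) = 0:
  f'(x) = -(x - 3)*(3*x + 7)/(x^2 + 7)^2; the denominator is positive wherever f is defined, so f'(x) = 0 ⇔ -3*x^2 + 2*x + 21 = 0.
  Factor: -3*x^2 + 2*x + 21 = -(x - 3)*(3*x + 7) = 0.
  ⇒ x = -7/3, 3

f''(x) = 2*(4*x^2*(3*x - 1) + (1 - 9*x)*(x^2 + 7))/(x^2 + 7)^3
Second-derivative test at each critical point:
  f''(-7/3) = 81/784 > 0 → local minimum
  f''(3) = -1/16 < 0 → local maximum

Critical points: x = -7/3 (local minimum); x = 3 (local maximum)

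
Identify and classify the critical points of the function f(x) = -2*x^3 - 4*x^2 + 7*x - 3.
f'(x) = -6*x^2 - 8*x + 7

Solve f'(x) = 0:
  6*x^2 + 8*x - 7 = 0 has no rational roots; quadratic formula: x = (-8 ± √232)/12.
  ⇒ x = -sqrt(58)/6 - 2/3 ≈ -1.9360, -2/3 + sqrt(58)/6 ≈ 0.6026

f''(x) = -12*x - 8
Second-derivative test at each critical point:
  f''(-1.9360) = 15.2315 > 0 → local minimum
  f''(0.6026) = -15.2315 < 0 → local maximum

Critical points: x = -sqrt(58)/6 - 2/3 ≈ -1.9360 (local minimum); x = -2/3 + sqrt(58)/6 ≈ 0.6026 (local maximum)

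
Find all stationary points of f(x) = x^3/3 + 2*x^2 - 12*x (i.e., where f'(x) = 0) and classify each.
f'(x) = x^2 + 4*x - 12

Solve f'(x) = 0:
  Factor: x^2 + 4*x - 12 = (x - 2)*(x + 6) = 0.
  ⇒ x = -6, 2

f''(x) = 2*x + 4
Second-derivative test at each critical point:
  f''(-6) = -8 < 0 → local maximum
  f''(2) = 8 > 0 → local minimum

Critical points: x = -6 (local maximum); x = 2 (local minimum)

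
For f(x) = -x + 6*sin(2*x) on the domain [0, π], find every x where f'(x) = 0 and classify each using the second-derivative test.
f'(x) = 12*cos(2*x) - 1

Solve f'(x) = 0 on [0, π]:
  f'(x) = 0 ⇔ cos(2*x) = 1/12, i.e. 2*x = ±arccos(1/12) + 2nπ; keep the solutions lying in [0, π].
  ⇒ x = acos(1/12)/2 ≈ 0.7437, pi - acos(1/12)/2 ≈ 2.3979

f''(x) = -24*sin(2*x)
Second-derivative test at each critical point:
  f''(0.7437) = -23.9165 < 0 → local maximum
  f''(2.3979) = 23.9165 > 0 → local minimum

Critical points: x = acos(1/12)/2 ≈ 0.7437 (local maximum); x = pi - acos(1/12)/2 ≈ 2.3979 (local minimum)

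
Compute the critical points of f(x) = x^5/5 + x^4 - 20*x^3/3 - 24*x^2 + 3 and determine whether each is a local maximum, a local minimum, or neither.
f'(x) = x*(x^3 + 4*x^2 - 20*x - 48)

Solve f'(x) = 0:
  Factor: x^4 + 4*x^3 - 20*x^2 - 48*x = x*(x - 4)*(x + 2)*(x + 6) = 0.
  ⇒ x = -6, -2, 0, 4

f''(x) = 4*x^3 + 12*x^2 - 40*x - 48
Second-derivative test at each critical point:
  f''(-6) = -240 < 0 → local maximum
  f''(-2) = 48 > 0 → local minimum
  f''(0) = -48 < 0 → local maximum
  f''(4) = 240 > 0 → local minimum

Critical points: x = -6 (local maximum); x = -2 (local minimum); x = 0 (local maximum); x = 4 (local minimum)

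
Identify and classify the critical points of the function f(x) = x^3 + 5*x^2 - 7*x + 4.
f'(x) = 3*x^2 + 10*x - 7

Solve f'(x) = 0:
  3*x^2 + 10*x - 7 = 0 has no rational roots; quadratic formula: x = (-10 ± √184)/6.
  ⇒ x = -sqrt(46)/3 - 5/3 ≈ -3.9274, -5/3 + sqrt(46)/3 ≈ 0.5941

f''(x) = 6*x + 10
Second-derivative test at each critical point:
  f''(-3.9274) = -13.5647 < 0 → local maximum
  f''(0.5941) = 13.5647 > 0 → local minimum

Critical points: x = -sqrt(46)/3 - 5/3 ≈ -3.9274 (local maximum); x = -5/3 + sqrt(46)/3 ≈ 0.5941 (local minimum)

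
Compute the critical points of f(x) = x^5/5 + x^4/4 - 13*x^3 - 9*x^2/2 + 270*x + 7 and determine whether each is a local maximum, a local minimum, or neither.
f'(x) = x^4 + x^3 - 39*x^2 - 9*x + 270

Solve f'(x) = 0:
  Factor: x^4 + x^3 - 39*x^2 - 9*x + 270 = (x - 5)*(x - 3)*(x + 3)*(x + 6) = 0.
  ⇒ x = -6, -3, 3, 5

f''(x) = 4*x^3 + 3*x^2 - 78*x - 9
Second-derivative test at each critical point:
  f''(-6) = -297 < 0 → local maximum
  f''(-3) = 144 > 0 → local minimum
  f''(3) = -108 < 0 → local maximum
  f''(5) = 176 > 0 → local minimum

Critical points: x = -6 (local maximum); x = -3 (local minimum); x = 3 (local maximum); x = 5 (local minimum)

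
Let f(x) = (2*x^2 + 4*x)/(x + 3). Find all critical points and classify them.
f'(x) = 2*(x^2 + 6*x + 6)/(x^2 + 6*x + 9)

Solve f'(x) = 0:
  f'(x) = 2*(x^2 + 6*x + 6)/(x + 3)^2; the denominator is positive wherever f is defined, so f'(x) = 0 ⇔ 2*x^2 + 12*x + 12 = 0.
  Factor: 2*x^2 + 12*x + 12 = 2*(x^2 + 6*x + 6); x^2 + 6*x + 6 = 0 has no rational roots; quadratic formula: x = (-6 ± √12)/2.
  ⇒ x = -3 - sqrt(3) ≈ -4.7321, -3 + sqrt(3) ≈ -1.2679

f''(x) = 12/(x^3 + 9*x^2 + 27*x + 27)
Second-derivative test at each critical point:
  f''(-4.7321) = -2.3094 < 0 → local maximum
  f''(-1.2679) = 2.3094 > 0 → local minimum

Critical points: x = -3 - sqrt(3) ≈ -4.7321 (local maximum); x = -3 + sqrt(3) ≈ -1.2679 (local minimum)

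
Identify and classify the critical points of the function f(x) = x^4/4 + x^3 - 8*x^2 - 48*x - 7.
f'(x) = x^3 + 3*x^2 - 16*x - 48

Solve f'(x) = 0:
  Factor: x^3 + 3*x^2 - 16*x - 48 = (x - 4)*(x + 3)*(x + 4) = 0.
  ⇒ x = -4, -3, 4

f''(x) = 3*x^2 + 6*x - 16
Second-derivative test at each critical point:
  f''(-4) = 8 > 0 → local minimum
  f''(-3) = -7 < 0 → local maximum
  f''(4) = 56 > 0 → local minimum

Critical points: x = -4 (local minimum); x = -3 (local maximum); x = 4 (local minimum)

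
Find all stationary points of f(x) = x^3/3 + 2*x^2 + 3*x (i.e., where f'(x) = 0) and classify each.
f'(x) = x^2 + 4*x + 3

Solve f'(x) = 0:
  Factor: x^2 + 4*x + 3 = (x + 1)*(x + 3) = 0.
  ⇒ x = -3, -1

f''(x) = 2*x + 4
Second-derivative test at each critical point:
  f''(-3) = -2 < 0 → local maximum
  f''(-1) = 2 > 0 → local minimum

Critical points: x = -3 (local maximum); x = -1 (local minimum)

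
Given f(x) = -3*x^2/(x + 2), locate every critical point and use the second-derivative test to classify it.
f'(x) = 3*x*(-x - 4)/(x + 2)^2

Solve f'(x) = 0:
  f'(x) = -3*x*(x + 4)/(x + 2)^2; the denominator is positive wherever f is defined, so f'(x) = 0 ⇔ -3*x^2 - 12*x = 0.
  Factor: -3*x^2 - 12*x = -3*x*(x + 4) = 0.
  ⇒ x = -4, 0

f''(x) = -24/(x^3 + 6*x^2 + 12*x + 8)
Second-derivative test at each critical point:
  f''(-4) = 3 > 0 → local minimum
  f''(0) = -3 < 0 → local maximum

Critical points: x = -4 (local minimum); x = 0 (local maximum)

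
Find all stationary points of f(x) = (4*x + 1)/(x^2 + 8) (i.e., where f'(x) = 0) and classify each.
f'(x) = 2*(-2*x^2 - x + 16)/(x^4 + 16*x^2 + 64)

Solve f'(x) = 0:
  f'(x) = -2*(2*x^2 + x - 16)/(x^2 + 8)^2; the denominator is positive wherever f is defined, so f'(x) = 0 ⇔ -4*x^2 - 2*x + 32 = 0.
  Factor: -4*x^2 - 2*x + 32 = -2*(2*x^2 + x - 16); 2*x^2 + x - 16 = 0 has no rational roots; quadratic formula: x = (-1 ± √129)/4.
  ⇒ x = -sqrt(129)/4 - 1/4 ≈ -3.0895, -1/4 + sqrt(129)/4 ≈ 2.5895

f''(x) = 2*(4*x^2*(4*x + 1) - (12*x + 1)*(x^2 + 8))/(x^2 + 8)^3
Second-derivative test at each critical point:
  f''(-3.0895) = 0.0738 > 0 → local minimum
  f''(2.5895) = -0.1050 < 0 → local maximum

Critical points: x = -sqrt(129)/4 - 1/4 ≈ -3.0895 (local minimum); x = -1/4 + sqrt(129)/4 ≈ 2.5895 (local maximum)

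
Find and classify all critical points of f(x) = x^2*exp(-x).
f'(x) = x*(2 - x)*exp(-x)

Solve f'(x) = 0:
  f'(x) = (-x^2 + 2*x)·exp(-x) and exp(-x) > 0 for every x, so f'(x) = 0 ⇔ -x^2 + 2*x = 0.
  Factor: -x^2 + 2*x = -x*(x - 2) = 0.
  ⇒ x = 0, 2

f''(x) = (x^2 - 4*x + 2)*exp(-x)
Second-derivative test at each critical point:
  f''(0) = 2 > 0 → local minimum
  f''(2) = -0.2707 < 0 → local maximum

Critical points: x = 0 (local minimum); x = 2 (local maximum)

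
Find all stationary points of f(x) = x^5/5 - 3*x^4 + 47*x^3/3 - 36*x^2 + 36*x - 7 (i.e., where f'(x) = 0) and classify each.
f'(x) = x^4 - 12*x^3 + 47*x^2 - 72*x + 36

Solve f'(x) = 0:
  Factor: x^4 - 12*x^3 + 47*x^2 - 72*x + 36 = (x - 6)*(x - 3)*(x - 2)*(x - 1) = 0.
  ⇒ x = 1, 2, 3, 6

f''(x) = 4*x^3 - 36*x^2 + 94*x - 72
Second-derivative test at each critical point:
  f''(1) = -10 < 0 → local maximum
  f''(2) = 4 > 0 → local minimum
  f''(3) = -6 < 0 → local maximum
  f''(6) = 60 > 0 → local minimum

Critical points: x = 1 (local maximum); x = 2 (local minimum); x = 3 (local maximum); x = 6 (local minimum)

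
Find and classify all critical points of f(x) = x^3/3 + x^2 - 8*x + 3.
f'(x) = x^2 + 2*x - 8

Solve f'(x) = 0:
  Factor: x^2 + 2*x - 8 = (x - 2)*(x + 4) = 0.
  ⇒ x = -4, 2

f''(x) = 2*x + 2
Second-derivative test at each critical point:
  f''(-4) = -6 < 0 → local maximum
  f''(2) = 6 > 0 → local minimum

Critical points: x = -4 (local maximum); x = 2 (local minimum)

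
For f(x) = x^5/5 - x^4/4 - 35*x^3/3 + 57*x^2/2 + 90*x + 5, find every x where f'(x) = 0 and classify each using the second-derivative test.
f'(x) = x^4 - x^3 - 35*x^2 + 57*x + 90

Solve f'(x) = 0:
  Factor: x^4 - x^3 - 35*x^2 + 57*x + 90 = (x - 5)*(x - 3)*(x + 1)*(x + 6) = 0.
  ⇒ x = -6, -1, 3, 5

f''(x) = 4*x^3 - 3*x^2 - 70*x + 57
Second-derivative test at each critical point:
  f''(-6) = -495 < 0 → local maximum
  f''(-1) = 120 > 0 → local minimum
  f''(3) = -72 < 0 → local maximum
  f''(5) = 132 > 0 → local minimum

Critical points: x = -6 (local maximum); x = -1 (local minimum); x = 3 (local maximum); x = 5 (local minimum)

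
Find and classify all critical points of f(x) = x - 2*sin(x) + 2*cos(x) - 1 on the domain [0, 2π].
f'(x) = -2*sqrt(2)*sin(x + pi/4) + 1

Solve f'(x) = 0 on [0, 2π]:
  f'(x) = 0 ⇔ -2*sin(x) - 2*cos(x) = -1. Write the left side as R·cos(x + φ) with R = √((-2)² + 2²) = 2*sqrt(2), cos φ = -sqrt(2)/2, sin φ = sqrt(2)/2; then cos(x + φ) = -sqrt(2)/4. Solve for x and keep the solutions lying in [0, 2π].
  ⇒ x = atan((1 + sqrt(7))/(1 - sqrt(7))) + pi ≈ 1.9948, atan((1 - sqrt(7))/(1 + sqrt(7))) + 2*pi ≈ 5.8592

f''(x) = -2*sqrt(2)*cos(x + pi/4)
Second-derivative test at each critical point:
  f''(1.9948) = 2.6458 > 0 → local minimum
  f''(5.8592) = -2.6458 < 0 → local maximum

Critical points: x = atan((1 + sqrt(7))/(1 - sqrt(7))) + pi ≈ 1.9948 (local minimum); x = atan((1 - sqrt(7))/(1 + sqrt(7))) + 2*pi ≈ 5.8592 (local maximum)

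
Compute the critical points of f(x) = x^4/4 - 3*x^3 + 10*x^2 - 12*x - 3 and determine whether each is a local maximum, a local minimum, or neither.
f'(x) = x^3 - 9*x^2 + 20*x - 12

Solve f'(x) = 0:
  Factor: x^3 - 9*x^2 + 20*x - 12 = (x - 6)*(x - 2)*(x - 1) = 0.
  ⇒ x = 1, 2, 6

f''(x) = 3*x^2 - 18*x + 20
Second-derivative test at each critical point:
  f''(1) = 5 > 0 → local minimum
  f''(2) = -4 < 0 → local maximum
  f''(6) = 20 > 0 → local minimum

Critical points: x = 1 (local minimum); x = 2 (local maximum); x = 6 (local minimum)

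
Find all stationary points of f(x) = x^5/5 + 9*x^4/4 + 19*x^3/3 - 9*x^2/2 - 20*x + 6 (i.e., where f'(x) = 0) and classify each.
f'(x) = x^4 + 9*x^3 + 19*x^2 - 9*x - 20

Solve f'(x) = 0:
  Factor: x^4 + 9*x^3 + 19*x^2 - 9*x - 20 = (x - 1)*(x + 1)*(x + 4)*(x + 5) = 0.
  ⇒ x = -5, -4, -1, 1

f''(x) = 4*x^3 + 27*x^2 + 38*x - 9
Second-derivative test at each critical point:
  f''(-5) = -24 < 0 → local maximum
  f''(-4) = 15 > 0 → local minimum
  f''(-1) = -24 < 0 → local maximum
  f''(1) = 60 > 0 → local minimum

Critical points: x = -5 (local maximum); x = -4 (local minimum); x = -1 (local maximum); x = 1 (local minimum)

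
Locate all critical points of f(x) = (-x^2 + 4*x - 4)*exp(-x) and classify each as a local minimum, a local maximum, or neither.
f'(x) = (x^2 - 6*x + 8)*exp(-x)

Solve f'(x) = 0:
  f'(x) = (x^2 - 6*x + 8)·exp(-x) and exp(-x) > 0 for every x, so f'(x) = 0 ⇔ x^2 - 6*x + 8 = 0.
  Factor: x^2 - 6*x + 8 = (x - 4)*(x - 2) = 0.
  ⇒ x = 2, 4

f''(x) = (-x^2 + 8*x - 14)*exp(-x)
Second-derivative test at each critical point:
  f''(2) = -0.2707 < 0 → local maximum
  f''(4) = 0.0366 > 0 → local minimum

Critical points: x = 2 (local maximum); x = 4 (local minimum)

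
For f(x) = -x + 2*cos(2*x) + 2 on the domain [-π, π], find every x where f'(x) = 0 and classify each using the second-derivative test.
f'(x) = -4*sin(2*x) - 1

Solve f'(x) = 0 on [-π, π]:
  f'(x) = 0 ⇔ sin(2*x) = -1/4, i.e. 2*x = arcsin(-1/4) + 2nπ or 2*x = π − arcsin(-1/4) + 2nπ; keep the solutions lying in [-π, π].
  ⇒ x = -pi/2 + asin(1/4)/2 ≈ -1.4445, -asin(1/4)/2 ≈ -0.1263, asin(1/4)/2 + pi/2 ≈ 1.6971, pi - asin(1/4)/2 ≈ 3.0153

f''(x) = -8*cos(2*x)
Second-derivative test at each critical point:
  f''(-1.4445) = 7.7460 > 0 → local minimum
  f''(-0.1263) = -7.7460 < 0 → local maximum
  f''(1.6971) = 7.7460 > 0 → local minimum
  f''(3.0153) = -7.7460 < 0 → local maximum

Critical points: x = -pi/2 + asin(1/4)/2 ≈ -1.4445 (local minimum); x = -asin(1/4)/2 ≈ -0.1263 (local maximum); x = asin(1/4)/2 + pi/2 ≈ 1.6971 (local minimum); x = pi - asin(1/4)/2 ≈ 3.0153 (local maximum)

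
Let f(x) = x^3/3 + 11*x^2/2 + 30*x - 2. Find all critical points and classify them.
f'(x) = x^2 + 11*x + 30

Solve f'(x) = 0:
  Factor: x^2 + 11*x + 30 = (x + 5)*(x + 6) = 0.
  ⇒ x = -6, -5

f''(x) = 2*x + 11
Second-derivative test at each critical point:
  f''(-6) = -1 < 0 → local maximum
  f''(-5) = 1 > 0 → local minimum

Critical points: x = -6 (local maximum); x = -5 (local minimum)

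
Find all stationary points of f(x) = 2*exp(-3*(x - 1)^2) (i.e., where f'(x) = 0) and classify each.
f'(x) = 12*(1 - x)*exp(-3*(x - 1)^2)

Solve f'(x) = 0:
  f'(x) = (12 - 12*x)·exp(-3*(x - 1)^2) and exp(-3*(x - 1)^2) > 0 for every x, so f'(x) = 0 ⇔ 12 - 12*x = 0.
  Factor: 12 - 12*x = -12*(x - 1) = 0.
  ⇒ x = 1

f''(x) = 12*(6*(x - 1)^2 - 1)*exp(-3*(x - 1)^2)
Second-derivative test at each critical point:
  f''(1) = -12 < 0 → local maximum

Critical points: x = 1 (local maximum)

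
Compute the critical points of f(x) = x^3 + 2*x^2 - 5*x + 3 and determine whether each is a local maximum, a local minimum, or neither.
f'(x) = 3*x^2 + 4*x - 5

Solve f'(x) = 0:
  3*x^2 + 4*x - 5 = 0 has no rational roots; quadratic formula: x = (-4 ± √76)/6.
  ⇒ x = -sqrt(19)/3 - 2/3 ≈ -2.1196, -2/3 + sqrt(19)/3 ≈ 0.7863

f''(x) = 6*x + 4
Second-derivative test at each critical point:
  f''(-2.1196) = -8.7178 < 0 → local maximum
  f''(0.7863) = 8.7178 > 0 → local minimum

Critical points: x = -sqrt(19)/3 - 2/3 ≈ -2.1196 (local maximum); x = -2/3 + sqrt(19)/3 ≈ 0.7863 (local minimum)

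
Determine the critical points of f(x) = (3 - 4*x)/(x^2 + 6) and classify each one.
f'(x) = 2*(2*x^2 - 3*x - 12)/(x^4 + 12*x^2 + 36)

Solve f'(x) = 0:
  f'(x) = 2*(2*x^2 - 3*x - 12)/(x^2 + 6)^2; the denominator is positive wherever f is defined, so f'(x) = 0 ⇔ 4*x^2 - 6*x - 24 = 0.
  Factor: 4*x^2 - 6*x - 24 = 2*(2*x^2 - 3*x - 12); 2*x^2 - 3*x - 12 = 0 has no rational roots; quadratic formula: x = (3 ± √105)/4.
  ⇒ x = 3/4 - sqrt(105)/4 ≈ -1.8117, 3/4 + sqrt(105)/4 ≈ 3.3117

f''(x) = 2*(4*x^2*(3 - 4*x) + 3*(4*x - 1)*(x^2 + 6))/(x^2 + 6)^3
Second-derivative test at each critical point:
  f''(-1.8117) = -0.2379 < 0 → local maximum
  f''(3.3117) = 0.0712 > 0 → local minimum

Critical points: x = 3/4 - sqrt(105)/4 ≈ -1.8117 (local maximum); x = 3/4 + sqrt(105)/4 ≈ 3.3117 (local minimum)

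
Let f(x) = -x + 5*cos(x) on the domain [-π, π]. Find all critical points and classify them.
f'(x) = -5*sin(x) - 1

Solve f'(x) = 0 on [-π, π]:
  f'(x) = 0 ⇔ sin(x) = -1/5, i.e. x = arcsin(-1/5) + 2nπ or x = π − arcsin(-1/5) + 2nπ; keep the solutions lying in [-π, π].
  ⇒ x = -pi + asin(1/5) ≈ -2.9402, -asin(1/5) ≈ -0.2014

f''(x) = -5*cos(x)
Second-derivative test at each critical point:
  f''(-2.9402) = 4.8990 > 0 → local minimum
  f''(-0.2014) = -4.8990 < 0 → local maximum

Critical points: x = -pi + asin(1/5) ≈ -2.9402 (local minimum); x = -asin(1/5) ≈ -0.2014 (local maximum)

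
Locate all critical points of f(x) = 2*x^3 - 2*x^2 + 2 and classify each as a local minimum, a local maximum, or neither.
f'(x) = 2*x*(3*x - 2)

Solve f'(x) = 0:
  Factor: 6*x^2 - 4*x = 2*x*(3*x - 2) = 0.
  ⇒ x = 0, 2/3

f''(x) = 12*x - 4
Second-derivative test at each critical point:
  f''(0) = -4 < 0 → local maximum
  f''(2/3) = 4 > 0 → local minimum

Critical points: x = 0 (local maximum); x = 2/3 (local minimum)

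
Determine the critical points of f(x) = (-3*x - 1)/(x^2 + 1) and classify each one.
f'(x) = (3*x^2 + 2*x - 3)/(x^4 + 2*x^2 + 1)

Solve f'(x) = 0:
  f'(x) = (3*x^2 + 2*x - 3)/(x^2 + 1)^2; the denominator is positive wherever f is defined, so f'(x) = 0 ⇔ 3*x^2 + 2*x - 3 = 0.
  3*x^2 + 2*x - 3 = 0 has no rational roots; quadratic formula: x = (-2 ± √40)/6.
  ⇒ x = -sqrt(10)/3 - 1/3 ≈ -1.3874, -1/3 + sqrt(10)/3 ≈ 0.7208

f''(x) = 2*(-4*x^2*(3*x + 1) + (9*x + 1)*(x^2 + 1))/(x^2 + 1)^3
Second-derivative test at each critical point:
  f''(-1.3874) = -0.7393 < 0 → local maximum
  f''(0.7208) = 2.7393 > 0 → local minimum

Critical points: x = -sqrt(10)/3 - 1/3 ≈ -1.3874 (local maximum); x = -1/3 + sqrt(10)/3 ≈ 0.7208 (local minimum)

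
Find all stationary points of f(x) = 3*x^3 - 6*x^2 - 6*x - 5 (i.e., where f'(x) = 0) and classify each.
f'(x) = 9*x^2 - 12*x - 6

Solve f'(x) = 0:
  Factor: 9*x^2 - 12*x - 6 = 3*(3*x^2 - 4*x - 2); 3*x^2 - 4*x - 2 = 0 has no rational roots; quadratic formula: x = (4 ± √40)/6.
  ⇒ x = 2/3 - sqrt(10)/3 ≈ -0.3874, 2/3 + sqrt(10)/3 ≈ 1.7208

f''(x) = 18*x - 12
Second-derivative test at each critical point:
  f''(-0.3874) = -18.9737 < 0 → local maximum
  f''(1.7208) = 18.9737 > 0 → local minimum

Critical points: x = 2/3 - sqrt(10)/3 ≈ -0.3874 (local maximum); x = 2/3 + sqrt(10)/3 ≈ 1.7208 (local minimum)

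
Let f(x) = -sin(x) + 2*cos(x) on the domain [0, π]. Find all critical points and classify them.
f'(x) = -2*sin(x) - cos(x)

Solve f'(x) = 0 on [0, π]:
  f'(x) = 0 ⇔ -cos(x) = 2*sin(x) ⇔ tan(x) = -1/2, i.e. x = arctan(-1/2) + nπ; keep the solutions lying in [0, π].
  ⇒ x = pi - atan(1/2) ≈ 2.6779

f''(x) = sin(x) - 2*cos(x)
Second-derivative test at each critical point:
  f''(2.6779) = 2.2361 > 0 → local minimum

Critical points: x = pi - atan(1/2) ≈ 2.6779 (local minimum)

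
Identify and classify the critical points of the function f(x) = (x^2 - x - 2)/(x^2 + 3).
f'(x) = (x^2 + 10*x - 3)/(x^4 + 6*x^2 + 9)

Solve f'(x) = 0:
  f'(x) = (x^2 + 10*x - 3)/(x^2 + 3)^2; the denominator is positive wherever f is defined, so f'(x) = 0 ⇔ x^2 + 10*x - 3 = 0.
  x^2 + 10*x - 3 = 0 has no rational roots; quadratic formula: x = (-10 ± √112)/2.
  ⇒ x = -2*sqrt(7) - 5 ≈ -10.2915, -5 + 2*sqrt(7) ≈ 0.2915

f''(x) = 2*(-x^3 - 15*x^2 + 9*x + 15)/(x^6 + 9*x^4 + 27*x^2 + 27)
Second-derivative test at each critical point:
  f''(-10.2915) = -0.0009 < 0 → local maximum
  f''(0.2915) = 1.1120 > 0 → local minimum

Critical points: x = -2*sqrt(7) - 5 ≈ -10.2915 (local maximum); x = -5 + 2*sqrt(7) ≈ 0.2915 (local minimum)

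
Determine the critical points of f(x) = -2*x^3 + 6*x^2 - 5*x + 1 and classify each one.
f'(x) = -6*x^2 + 12*x - 5

Solve f'(x) = 0:
  6*x^2 - 12*x + 5 = 0 has no rational roots; quadratic formula: x = (12 ± √24)/12.
  ⇒ x = 1 - sqrt(6)/6 ≈ 0.5918, sqrt(6)/6 + 1 ≈ 1.4082

f''(x) = 12 - 12*x
Second-derivative test at each critical point:
  f''(0.5918) = 4.8990 > 0 → local minimum
  f''(1.4082) = -4.8990 < 0 → local maximum

Critical points: x = 1 - sqrt(6)/6 ≈ 0.5918 (local minimum); x = sqrt(6)/6 + 1 ≈ 1.4082 (local maximum)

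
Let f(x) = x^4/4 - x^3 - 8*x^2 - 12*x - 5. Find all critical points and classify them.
f'(x) = x^3 - 3*x^2 - 16*x - 12

Solve f'(x) = 0:
  Factor: x^3 - 3*x^2 - 16*x - 12 = (x - 6)*(x + 1)*(x + 2) = 0.
  ⇒ x = -2, -1, 6

f''(x) = 3*x^2 - 6*x - 16
Second-derivative test at each critical point:
  f''(-2) = 8 > 0 → local minimum
  f''(-1) = -7 < 0 → local maximum
  f''(6) = 56 > 0 → local minimum

Critical points: x = -2 (local minimum); x = -1 (local maximum); x = 6 (local minimum)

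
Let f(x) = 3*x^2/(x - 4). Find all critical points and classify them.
f'(x) = 3*x*(x - 8)/(x^2 - 8*x + 16)

Solve f'(x) = 0:
  f'(x) = 3*x*(x - 8)/(x - 4)^2; the denominator is positive wherever f is defined, so f'(x) = 0 ⇔ 3*x^2 - 24*x = 0.
  Factor: 3*x^2 - 24*x = 3*x*(x - 8) = 0.
  ⇒ x = 0, 8

f''(x) = 96/(x^3 - 12*x^2 + 48*x - 64)
Second-derivative test at each critical point:
  f''(0) = -3/2 < 0 → local maximum
  f''(8) = 3/2 > 0 → local minimum

Critical points: x = 0 (local maximum); x = 8 (local minimum)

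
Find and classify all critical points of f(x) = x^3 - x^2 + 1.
f'(x) = x*(3*x - 2)

Solve f'(x) = 0:
  Factor: 3*x^2 - 2*x = x*(3*x - 2) = 0.
  ⇒ x = 0, 2/3

f''(x) = 6*x - 2
Second-derivative test at each critical point:
  f''(0) = -2 < 0 → local maximum
  f''(2/3) = 2 > 0 → local minimum

Critical points: x = 0 (local maximum); x = 2/3 (local minimum)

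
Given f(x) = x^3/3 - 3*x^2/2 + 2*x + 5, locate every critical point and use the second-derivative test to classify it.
f'(x) = x^2 - 3*x + 2

Solve f'(x) = 0:
  Factor: x^2 - 3*x + 2 = (x - 2)*(x - 1) = 0.
  ⇒ x = 1, 2

f''(x) = 2*x - 3
Second-derivative test at each critical point:
  f''(1) = -1 < 0 → local maximum
  f''(2) = 1 > 0 → local minimum

Critical points: x = 1 (local maximum); x = 2 (local minimum)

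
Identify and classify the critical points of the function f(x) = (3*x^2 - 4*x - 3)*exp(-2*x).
f'(x) = 2*(-3*x^2 + 7*x + 1)*exp(-2*x)

Solve f'(x) = 0:
  f'(x) = (-6*x^2 + 14*x + 2)·exp(-2*x) and exp(-2*x) > 0 for every x, so f'(x) = 0 ⇔ -6*x^2 + 14*x + 2 = 0.
  Factor: -6*x^2 + 14*x + 2 = -2*(3*x^2 - 7*x - 1); 3*x^2 - 7*x - 1 = 0 has no rational roots; quadratic formula: x = (7 ± √61)/6.
  ⇒ x = 7/6 - sqrt(61)/6 ≈ -0.1350, 7/6 + sqrt(61)/6 ≈ 2.4684

f''(x) = 2*(6*x^2 - 20*x + 5)*exp(-2*x)
Second-derivative test at each critical point:
  f''(-0.1350) = 20.4640 > 0 → local minimum
  f''(2.4684) = -0.1121 < 0 → local maximum

Critical points: x = 7/6 - sqrt(61)/6 ≈ -0.1350 (local minimum); x = 7/6 + sqrt(61)/6 ≈ 2.4684 (local maximum)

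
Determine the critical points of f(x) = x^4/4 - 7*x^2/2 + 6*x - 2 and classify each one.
f'(x) = x^3 - 7*x + 6

Solve f'(x) = 0:
  Factor: x^3 - 7*x + 6 = (x - 2)*(x - 1)*(x + 3) = 0.
  ⇒ x = -3, 1, 2

f''(x) = 3*x^2 - 7
Second-derivative test at each critical point:
  f''(-3) = 20 > 0 → local minimum
  f''(1) = -4 < 0 → local maximum
  f''(2) = 5 > 0 → local minimum

Critical points: x = -3 (local minimum); x = 1 (local maximum); x = 2 (local minimum)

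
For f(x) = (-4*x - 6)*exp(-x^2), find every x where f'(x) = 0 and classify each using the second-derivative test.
f'(x) = 4*(x*(2*x + 3) - 1)*exp(-x^2)

Solve f'(x) = 0:
  f'(x) = (8*x^2 + 12*x - 4)·exp(-x^2) and exp(-x^2) > 0 for every x, so f'(x) = 0 ⇔ 8*x^2 + 12*x - 4 = 0.
  Factor: 8*x^2 + 12*x - 4 = 4*(2*x^2 + 3*x - 1); 2*x^2 + 3*x - 1 = 0 has no rational roots; quadratic formula: x = (-3 ± √17)/4.
  ⇒ x = -sqrt(17)/4 - 3/4 ≈ -1.7808, -3/4 + sqrt(17)/4 ≈ 0.2808

f''(x) = 4*(-4*x^3 - 6*x^2 + 6*x + 3)*exp(-x^2)
Second-derivative test at each critical point:
  f''(-1.7808) = -0.6919 < 0 → local maximum
  f''(0.2808) = 15.2422 > 0 → local minimum

Critical points: x = -sqrt(17)/4 - 3/4 ≈ -1.7808 (local maximum); x = -3/4 + sqrt(17)/4 ≈ 0.2808 (local minimum)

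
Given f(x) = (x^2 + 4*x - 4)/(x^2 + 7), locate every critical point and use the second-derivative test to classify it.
f'(x) = 2*(-2*x^2 + 11*x + 14)/(x^4 + 14*x^2 + 49)

Solve f'(x) = 0:
  f'(x) = -2*(2*x^2 - 11*x - 14)/(x^2 + 7)^2; the denominator is positive wherever f is defined, so f'(x) = 0 ⇔ -4*x^2 + 22*x + 28 = 0.
  Factor: -4*x^2 + 22*x + 28 = -2*(2*x^2 - 11*x - 14); 2*x^2 - 11*x - 14 = 0 has no rational roots; quadratic formula: x = (11 ± √233)/4.
  ⇒ x = 11/4 - sqrt(233)/4 ≈ -1.0661, 11/4 + sqrt(233)/4 ≈ 6.5661

f''(x) = 2*(4*x^3 - 33*x^2 - 84*x + 77)/(x^6 + 21*x^4 + 147*x^2 + 343)
Second-derivative test at each critical point:
  f''(-1.0661) = 0.4611 > 0 → local minimum
  f''(6.5661) = -0.0122 < 0 → local maximum

Critical points: x = 11/4 - sqrt(233)/4 ≈ -1.0661 (local minimum); x = 11/4 + sqrt(233)/4 ≈ 6.5661 (local maximum)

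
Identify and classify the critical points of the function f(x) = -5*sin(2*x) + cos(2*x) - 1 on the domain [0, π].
f'(x) = -2*sin(2*x) - 10*cos(2*x)

Solve f'(x) = 0 on [0, π]:
  f'(x) = 0 ⇔ -5*cos(2*x) = sin(2*x) ⇔ tan(2*x) = -5, i.e. 2*x = arctan(-5) + nπ; keep the solutions lying in [0, π].
  ⇒ x = -atan(5)/2 + pi/2 ≈ 0.8841, pi - atan(5)/2 ≈ 2.4549

f''(x) = 20*sin(2*x) - 4*cos(2*x)
Second-derivative test at each critical point:
  f''(0.8841) = 20.3961 > 0 → local minimum
  f''(2.4549) = -20.3961 < 0 → local maximum

Critical points: x = -atan(5)/2 + pi/2 ≈ 0.8841 (local minimum); x = pi - atan(5)/2 ≈ 2.4549 (local maximum)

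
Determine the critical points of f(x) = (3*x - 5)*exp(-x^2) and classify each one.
f'(x) = (-2*x*(3*x - 5) + 3)*exp(-x^2)

Solve f'(x) = 0:
  f'(x) = (-6*x^2 + 10*x + 3)·exp(-x^2) and exp(-x^2) > 0 for every x, so f'(x) = 0 ⇔ -6*x^2 + 10*x + 3 = 0.
  6*x^2 - 10*x - 3 = 0 has no rational roots; quadratic formula: x = (10 ± √172)/12.
  ⇒ x = 5/6 - sqrt(43)/6 ≈ -0.2596, 5/6 + sqrt(43)/6 ≈ 1.9262

f''(x) = 2*(2*x^2*(3*x - 5) - 9*x + 5)*exp(-x^2)
Second-derivative test at each critical point:
  f''(-0.2596) = 12.2603 > 0 → local minimum
  f''(1.9262) = -0.3209 < 0 → local maximum

Critical points: x = 5/6 - sqrt(43)/6 ≈ -0.2596 (local minimum); x = 5/6 + sqrt(43)/6 ≈ 1.9262 (local maximum)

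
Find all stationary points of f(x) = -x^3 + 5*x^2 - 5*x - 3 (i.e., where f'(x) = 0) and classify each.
f'(x) = -3*x^2 + 10*x - 5

Solve f'(x) = 0:
  3*x^2 - 10*x + 5 = 0 has no rational roots; quadratic formula: x = (10 ± √40)/6.
  ⇒ x = 5/3 - sqrt(10)/3 ≈ 0.6126, sqrt(10)/3 + 5/3 ≈ 2.7208

f''(x) = 10 - 6*x
Second-derivative test at each critical point:
  f''(0.6126) = 6.3246 > 0 → local minimum
  f''(2.7208) = -6.3246 < 0 → local maximum

Critical points: x = 5/3 - sqrt(10)/3 ≈ 0.6126 (local minimum); x = sqrt(10)/3 + 5/3 ≈ 2.7208 (local maximum)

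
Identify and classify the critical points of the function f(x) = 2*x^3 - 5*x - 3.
f'(x) = 6*x^2 - 5

Solve f'(x) = 0:
  6*x^2 - 5 = 0 has no rational roots; quadratic formula: x = (0 ± √120)/12.
  ⇒ x = -sqrt(30)/6 ≈ -0.9129, sqrt(30)/6 ≈ 0.9129

f''(x) = 12*x
Second-derivative test at each critical point:
  f''(-0.9129) = -10.9545 < 0 → local maximum
  f''(0.9129) = 10.9545 > 0 → local minimum

Critical points: x = -sqrt(30)/6 ≈ -0.9129 (local maximum); x = sqrt(30)/6 ≈ 0.9129 (local minimum)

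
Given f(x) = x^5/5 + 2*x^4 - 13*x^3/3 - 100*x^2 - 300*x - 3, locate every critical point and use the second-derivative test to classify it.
f'(x) = x^4 + 8*x^3 - 13*x^2 - 200*x - 300

Solve f'(x) = 0:
  Factor: x^4 + 8*x^3 - 13*x^2 - 200*x - 300 = (x - 5)*(x + 2)*(x + 5)*(x + 6) = 0.
  ⇒ x = -6, -5, -2, 5

f''(x) = 4*x^3 + 24*x^2 - 26*x - 200
Second-derivative test at each critical point:
  f''(-6) = -44 < 0 → local maximum
  f''(-5) = 30 > 0 → local minimum
  f''(-2) = -84 < 0 → local maximum
  f''(5) = 770 > 0 → local minimum

Critical points: x = -6 (local maximum); x = -5 (local minimum); x = -2 (local maximum); x = 5 (local minimum)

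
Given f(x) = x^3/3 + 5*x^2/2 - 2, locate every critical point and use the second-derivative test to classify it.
f'(x) = x*(x + 5)

Solve f'(x) = 0:
  Factor: x^2 + 5*x = x*(x + 5) = 0.
  ⇒ x = -5, 0

f''(x) = 2*x + 5
Second-derivative test at each critical point:
  f''(-5) = -5 < 0 → local maximum
  f''(0) = 5 > 0 → local minimum

Critical points: x = -5 (local maximum); x = 0 (local minimum)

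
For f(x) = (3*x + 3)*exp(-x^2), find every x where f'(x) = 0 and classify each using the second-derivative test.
f'(x) = 3*(-2*x*(x + 1) + 1)*exp(-x^2)

Solve f'(x) = 0:
  f'(x) = (-6*x^2 - 6*x + 3)·exp(-x^2) and exp(-x^2) > 0 for every x, so f'(x) = 0 ⇔ -6*x^2 - 6*x + 3 = 0.
  Factor: -6*x^2 - 6*x + 3 = -3*(2*x^2 + 2*x - 1); 2*x^2 + 2*x - 1 = 0 has no rational roots; quadratic formula: x = (-2 ± √12)/4.
  ⇒ x = -sqrt(3)/2 - 1/2 ≈ -1.3660, -1/2 + sqrt(3)/2 ≈ 0.3660

f''(x) = 6*(2*x^2*(x + 1) - 3*x - 1)*exp(-x^2)
Second-derivative test at each critical point:
  f''(-1.3660) = 1.6081 > 0 → local minimum
  f''(0.3660) = -9.0892 < 0 → local maximum

Critical points: x = -sqrt(3)/2 - 1/2 ≈ -1.3660 (local minimum); x = -1/2 + sqrt(3)/2 ≈ 0.3660 (local maximum)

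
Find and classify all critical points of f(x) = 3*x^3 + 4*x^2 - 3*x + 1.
f'(x) = 9*x^2 + 8*x - 3

Solve f'(x) = 0:
  9*x^2 + 8*x - 3 = 0 has no rational roots; quadratic formula: x = (-8 ± √172)/18.
  ⇒ x = -sqrt(43)/9 - 4/9 ≈ -1.1730, -4/9 + sqrt(43)/9 ≈ 0.2842

f''(x) = 18*x + 8
Second-derivative test at each critical point:
  f''(-1.1730) = -13.1149 < 0 → local maximum
  f''(0.2842) = 13.1149 > 0 → local minimum

Critical points: x = -sqrt(43)/9 - 4/9 ≈ -1.1730 (local maximum); x = -4/9 + sqrt(43)/9 ≈ 0.2842 (local minimum)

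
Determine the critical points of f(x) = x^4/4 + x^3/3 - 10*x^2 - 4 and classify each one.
f'(x) = x*(x^2 + x - 20)

Solve f'(x) = 0:
  Factor: x^3 + x^2 - 20*x = x*(x - 4)*(x + 5) = 0.
  ⇒ x = -5, 0, 4

f''(x) = 3*x^2 + 2*x - 20
Second-derivative test at each critical point:
  f''(-5) = 45 > 0 → local minimum
  f''(0) = -20 < 0 → local maximum
  f''(4) = 36 > 0 → local minimum

Critical points: x = -5 (local minimum); x = 0 (local maximum); x = 4 (local minimum)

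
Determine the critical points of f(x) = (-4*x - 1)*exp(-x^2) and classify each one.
f'(x) = 2*(x*(4*x + 1) - 2)*exp(-x^2)

Solve f'(x) = 0:
  f'(x) = (8*x^2 + 2*x - 4)·exp(-x^2) and exp(-x^2) > 0 for every x, so f'(x) = 0 ⇔ 8*x^2 + 2*x - 4 = 0.
  Factor: 8*x^2 + 2*x - 4 = 2*(4*x^2 + x - 2); 4*x^2 + x - 2 = 0 has no rational roots; quadratic formula: x = (-1 ± √33)/8.
  ⇒ x = -sqrt(33)/8 - 1/8 ≈ -0.8431, -1/8 + sqrt(33)/8 ≈ 0.5931

f''(x) = 2*(-8*x^3 - 2*x^2 + 12*x + 1)*exp(-x^2)
Second-derivative test at each critical point:
  f''(-0.8431) = -5.6442 < 0 → local maximum
  f''(0.5931) = 8.0822 > 0 → local minimum

Critical points: x = -sqrt(33)/8 - 1/8 ≈ -0.8431 (local maximum); x = -1/8 + sqrt(33)/8 ≈ 0.5931 (local minimum)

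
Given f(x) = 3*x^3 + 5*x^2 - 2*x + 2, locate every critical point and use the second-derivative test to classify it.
f'(x) = 9*x^2 + 10*x - 2

Solve f'(x) = 0:
  9*x^2 + 10*x - 2 = 0 has no rational roots; quadratic formula: x = (-10 ± √172)/18.
  ⇒ x = -sqrt(43)/9 - 5/9 ≈ -1.2842, -5/9 + sqrt(43)/9 ≈ 0.1730

f''(x) = 18*x + 10
Second-derivative test at each critical point:
  f''(-1.2842) = -13.1149 < 0 → local maximum
  f''(0.1730) = 13.1149 > 0 → local minimum

Critical points: x = -sqrt(43)/9 - 5/9 ≈ -1.2842 (local maximum); x = -5/9 + sqrt(43)/9 ≈ 0.1730 (local minimum)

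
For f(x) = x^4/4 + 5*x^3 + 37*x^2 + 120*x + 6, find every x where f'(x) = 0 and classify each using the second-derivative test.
f'(x) = x^3 + 15*x^2 + 74*x + 120

Solve f'(x) = 0:
  Factor: x^3 + 15*x^2 + 74*x + 120 = (x + 4)*(x + 5)*(x + 6) = 0.
  ⇒ x = -6, -5, -4

f''(x) = 3*x^2 + 30*x + 74
Second-derivative test at each critical point:
  f''(-6) = 2 > 0 → local minimum
  f''(-5) = -1 < 0 → local maximum
  f''(-4) = 2 > 0 → local minimum

Critical points: x = -6 (local minimum); x = -5 (local maximum); x = -4 (local minimum)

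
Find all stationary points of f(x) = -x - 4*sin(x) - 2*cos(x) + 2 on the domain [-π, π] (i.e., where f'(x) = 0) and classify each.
f'(x) = 2*sin(x) - 4*cos(x) - 1

Solve f'(x) = 0 on [-π, π]:
  f'(x) = 0 ⇔ 2*sin(x) - 4*cos(x) = 1. Write the left side as R·cos(x + φ) with R = √((-4)² + (-2)²) = 2*sqrt(5), cos φ = -2*sqrt(5)/5, sin φ = -sqrt(5)/5; then cos(x + φ) = sqrt(5)/10. Solve for x and keep the solutions lying in [-π, π].
  ⇒ x = -pi + atan((1 - 2*sqrt(19))/(-sqrt(19) - 2)) ≈ -2.2600, atan((1 + 2*sqrt(19))/(-2 + sqrt(19))) ≈ 1.3327

f''(x) = 4*sin(x) + 2*cos(x)
Second-derivative test at each critical point:
  f''(-2.2600) = -4.3589 < 0 → local maximum
  f''(1.3327) = 4.3589 > 0 → local minimum

Critical points: x = -pi + atan((1 - 2*sqrt(19))/(-sqrt(19) - 2)) ≈ -2.2600 (local maximum); x = atan((1 + 2*sqrt(19))/(-2 + sqrt(19))) ≈ 1.3327 (local minimum)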